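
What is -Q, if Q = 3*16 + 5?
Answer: -53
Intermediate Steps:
Q = 53 (Q = 48 + 5 = 53)
-Q = -1*53 = -53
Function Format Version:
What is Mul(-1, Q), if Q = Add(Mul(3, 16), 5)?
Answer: -53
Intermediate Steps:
Q = 53 (Q = Add(48, 5) = 53)
Mul(-1, Q) = Mul(-1, 53) = -53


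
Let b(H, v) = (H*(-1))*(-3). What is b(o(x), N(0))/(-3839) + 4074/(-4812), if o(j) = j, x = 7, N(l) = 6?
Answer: -2623523/3078878 ≈ -0.85210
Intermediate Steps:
b(H, v) = 3*H (b(H, v) = -H*(-3) = 3*H)
b(o(x), N(0))/(-3839) + 4074/(-4812) = (3*7)/(-3839) + 4074/(-4812) = 21*(-1/3839) + 4074*(-1/4812) = -21/3839 - 679/802 = -2623523/3078878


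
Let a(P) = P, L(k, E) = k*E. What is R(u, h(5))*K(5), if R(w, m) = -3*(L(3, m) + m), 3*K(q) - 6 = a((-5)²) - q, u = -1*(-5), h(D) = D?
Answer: -520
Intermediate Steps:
L(k, E) = E*k
u = 5
K(q) = 31/3 - q/3 (K(q) = 2 + ((-5)² - q)/3 = 2 + (25 - q)/3 = 2 + (25/3 - q/3) = 31/3 - q/3)
R(w, m) = -12*m (R(w, m) = -3*(m*3 + m) = -3*(3*m + m) = -12*m)
R(u, h(5))*K(5) = (-12*5)*(31/3 - ⅓*5) = -60*(31/3 - 5/3) = -60*26/3 = -520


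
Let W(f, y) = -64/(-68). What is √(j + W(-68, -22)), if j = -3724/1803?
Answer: 2*I*√264058365/30651 ≈ 1.0603*I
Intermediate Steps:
W(f, y) = 16/17 (W(f, y) = -64*(-1/68) = 16/17)
j = -3724/1803 (j = -3724*1/1803 = -3724/1803 ≈ -2.0654)
√(j + W(-68, -22)) = √(-3724/1803 + 16/17) = √(-34460/30651) = 2*I*√264058365/30651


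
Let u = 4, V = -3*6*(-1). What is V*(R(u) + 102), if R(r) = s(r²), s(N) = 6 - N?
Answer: 1656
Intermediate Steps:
V = 18 (V = -18*(-1) = 18)
R(r) = 6 - r²
V*(R(u) + 102) = 18*((6 - 1*4²) + 102) = 18*((6 - 1*16) + 102) = 18*((6 - 16) + 102) = 18*(-10 + 102) = 18*92 = 1656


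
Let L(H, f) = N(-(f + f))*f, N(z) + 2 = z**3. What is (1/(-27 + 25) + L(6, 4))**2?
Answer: 16916769/4 ≈ 4.2292e+6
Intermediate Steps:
N(z) = -2 + z**3
L(H, f) = f*(-2 - 8*f**3) (L(H, f) = (-2 + (-(f + f))**3)*f = (-2 + (-2*f)**3)*f = (-2 - 8*f**3)*f = f*(-2 - 8*f**3))
(1/(-27 + 25) + L(6, 4))**2 = (1/(-27 + 25) + (-8*4**4 - 2*4))**2 = (1/(-2) + (-8*256 - 8))**2 = (-1/2 + (-2048 - 8))**2 = (-1/2 - 2056)**2 = (-4113/2)**2 = 16916769/4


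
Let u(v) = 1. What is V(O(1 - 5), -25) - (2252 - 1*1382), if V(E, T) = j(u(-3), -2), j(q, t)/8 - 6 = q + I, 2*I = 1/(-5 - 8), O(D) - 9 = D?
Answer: -10586/13 ≈ -814.31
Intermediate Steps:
O(D) = 9 + D
I = -1/26 (I = 1/(2*(-5 - 8)) = (1/2)/(-13) = (1/2)*(-1/13) = -1/26 ≈ -0.038462)
j(q, t) = 620/13 + 8*q (j(q, t) = 48 + 8*(q - 1/26) = 48 + 8*(-1/26 + q) = 48 + (-4/13 + 8*q) = 620/13 + 8*q)
V(E, T) = 724/13 (V(E, T) = 620/13 + 8*1 = 620/13 + 8 = 724/13)
V(O(1 - 5), -25) - (2252 - 1*1382) = 724/13 - (2252 - 1*1382) = 724/13 - (2252 - 1382) = 724/13 - 1*870 = 724/13 - 870 = -10586/13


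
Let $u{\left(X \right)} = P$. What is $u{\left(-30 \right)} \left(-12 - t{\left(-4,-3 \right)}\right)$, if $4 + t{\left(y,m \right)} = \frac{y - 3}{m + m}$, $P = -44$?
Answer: $\frac{1210}{3} \approx 403.33$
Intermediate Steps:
$t{\left(y,m \right)} = -4 + \frac{-3 + y}{2 m}$ ($t{\left(y,m \right)} = -4 + \frac{y - 3}{m + m} = -4 + \frac{-3 + y}{2 m}$)
$u{\left(X \right)} = -44$
$u{\left(-30 \right)} \left(-12 - t{\left(-4,-3 \right)}\right) = - 44 \left(-12 - \frac{-3 - 4 - -24}{2 \left(-3\right)}\right) = - 44 \left(-12 - \frac{1}{2} \left(- \frac{1}{3}\right) \left(-3 - 4 + 24\right)\right) = - 44 \left(-12 - \frac{1}{2} \left(- \frac{1}{3}\right) 17\right) = - 44 \left(-12 - - \frac{17}{6}\right) = - 44 \left(-12 + \frac{17}{6}\right) = \left(-44\right) \left(- \frac{55}{6}\right) = \frac{1210}{3}$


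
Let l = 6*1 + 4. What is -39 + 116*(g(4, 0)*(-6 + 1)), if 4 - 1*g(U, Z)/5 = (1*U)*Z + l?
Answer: 17361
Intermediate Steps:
l = 10 (l = 6 + 4 = 10)
g(U, Z) = -30 - 5*U*Z (g(U, Z) = 20 - 5*((1*U)*Z + 10) = 20 - 5*(U*Z + 10) = 20 - 5*(10 + U*Z) = 20 + (-50 - 5*U*Z) = -30 - 5*U*Z)
-39 + 116*(g(4, 0)*(-6 + 1)) = -39 + 116*((-30 - 5*4*0)*(-6 + 1)) = -39 + 116*((-30 + 0)*(-5)) = -39 + 116*(-30*(-5)) = -39 + 116*150 = -39 + 17400 = 17361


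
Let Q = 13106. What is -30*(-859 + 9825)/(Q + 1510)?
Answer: -22415/1218 ≈ -18.403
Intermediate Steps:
-30*(-859 + 9825)/(Q + 1510) = -30*(-859 + 9825)/(13106 + 1510) = -268980/14616 = -30*4483/7308 = -22415/1218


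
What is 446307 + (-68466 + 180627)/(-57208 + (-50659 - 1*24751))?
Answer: 19729409855/44206 ≈ 4.4631e+5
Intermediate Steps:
446307 + (-68466 + 180627)/(-57208 + (-50659 - 1*24751)) = 446307 + 112161/(-57208 + (-50659 - 24751)) = 446307 + 112161/(-57208 - 75410) = 446307 + 112161/(-132618) = 446307 + 112161*(-1/132618) = 446307 - 37387/44206 = 19729409855/44206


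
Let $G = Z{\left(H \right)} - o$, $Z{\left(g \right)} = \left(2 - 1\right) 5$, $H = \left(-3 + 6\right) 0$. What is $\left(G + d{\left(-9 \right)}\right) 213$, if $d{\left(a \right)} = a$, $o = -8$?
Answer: $852$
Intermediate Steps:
$H = 0$ ($H = 3 \cdot 0 = 0$)
$Z{\left(g \right)} = 5$ ($Z{\left(g \right)} = 1 \cdot 5 = 5$)
$G = 13$ ($G = 5 - -8 = 5 + 8 = 13$)
$\left(G + d{\left(-9 \right)}\right) 213 = \left(13 - 9\right) 213 = 4 \cdot 213 = 852$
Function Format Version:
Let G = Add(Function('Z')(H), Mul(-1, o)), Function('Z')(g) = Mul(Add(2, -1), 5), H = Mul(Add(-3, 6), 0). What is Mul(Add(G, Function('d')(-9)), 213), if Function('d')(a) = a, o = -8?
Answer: 852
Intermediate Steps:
H = 0 (H = Mul(3, 0) = 0)
Function('Z')(g) = 5 (Function('Z')(g) = Mul(1, 5) = 5)
G = 13 (G = Add(5, Mul(-1, -8)) = Add(5, 8) = 13)
Mul(Add(G, Function('d')(-9)), 213) = Mul(Add(13, -9), 213) = Mul(4, 213) = 852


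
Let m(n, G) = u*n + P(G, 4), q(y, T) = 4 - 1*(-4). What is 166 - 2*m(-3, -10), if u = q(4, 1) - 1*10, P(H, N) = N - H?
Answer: 126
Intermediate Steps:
q(y, T) = 8 (q(y, T) = 4 + 4 = 8)
u = -2 (u = 8 - 1*10 = 8 - 10 = -2)
m(n, G) = 4 - G - 2*n (m(n, G) = -2*n + (4 - G) = 4 - G - 2*n)
166 - 2*m(-3, -10) = 166 - 2*(4 - 1*(-10) - 2*(-3)) = 166 - 2*(4 + 10 + 6) = 166 - 2*20 = 166 - 40 = 126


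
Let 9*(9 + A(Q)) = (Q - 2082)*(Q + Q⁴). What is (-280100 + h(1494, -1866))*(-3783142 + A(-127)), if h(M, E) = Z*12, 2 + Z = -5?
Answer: 17891095767031160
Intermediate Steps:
Z = -7 (Z = -2 - 5 = -7)
A(Q) = -9 + (-2082 + Q)*(Q + Q⁴)/9 (A(Q) = -9 + ((Q - 2082)*(Q + Q⁴))/9 = -9 + ((-2082 + Q)*(Q + Q⁴))/9 = -9 + (-2082 + Q)*(Q + Q⁴)/9)
h(M, E) = -84 (h(M, E) = -7*12 = -84)
(-280100 + h(1494, -1866))*(-3783142 + A(-127)) = (-280100 - 84)*(-3783142 + (-9 - 694/3*(-127) - 694/3*(-127)⁴ + (⅑)*(-127)² + (⅑)*(-127)⁵)) = -280184*(-3783142 + (-9 + 88138/3 - 694/3*260144641 + (⅑)*16129 + (⅑)*(-33038369407))) = -280184*(-3783142 + (-9 + 88138/3 - 180540380854/3 + 16129/9 - 33038369407/9)) = -280184*(-3783142 - 63851025723) = -280184*(-63854808865) = 17891095767031160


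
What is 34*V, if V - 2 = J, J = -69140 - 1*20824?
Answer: -3058708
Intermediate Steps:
J = -89964 (J = -69140 - 20824 = -89964)
V = -89962 (V = 2 - 89964 = -89962)
34*V = 34*(-89962) = -3058708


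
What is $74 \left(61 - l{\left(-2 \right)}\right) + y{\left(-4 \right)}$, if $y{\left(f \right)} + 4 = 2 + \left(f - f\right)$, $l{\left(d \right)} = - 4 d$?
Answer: $3920$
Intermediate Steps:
$y{\left(f \right)} = -2$ ($y{\left(f \right)} = -4 + \left(2 + \left(f - f\right)\right) = -4 + \left(2 + 0\right) = -4 + 2 = -2$)
$74 \left(61 - l{\left(-2 \right)}\right) + y{\left(-4 \right)} = 74 \left(61 - \left(-4\right) \left(-2\right)\right) - 2 = 74 \left(61 - 8\right) - 2 = 74 \cdot 53 - 2 = 3922 - 2 = 3920$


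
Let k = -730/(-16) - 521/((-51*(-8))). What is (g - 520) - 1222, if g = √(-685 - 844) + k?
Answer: -346321/204 + I*√1529 ≈ -1697.7 + 39.102*I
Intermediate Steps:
k = 9047/204 (k = -730*(-1/16) - 521/408 = 365/8 - 521*1/408 = 365/8 - 521/408 = 9047/204 ≈ 44.348)
g = 9047/204 + I*√1529 (g = √(-685 - 844) + 9047/204 = √(-1529) + 9047/204 = I*√1529 + 9047/204 = 9047/204 + I*√1529 ≈ 44.348 + 39.102*I)
(g - 520) - 1222 = ((9047/204 + I*√1529) - 520) - 1222 = (-97033/204 + I*√1529) - 1222 = -346321/204 + I*√1529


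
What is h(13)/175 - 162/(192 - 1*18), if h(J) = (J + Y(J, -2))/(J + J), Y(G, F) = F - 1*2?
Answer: -122589/131950 ≈ -0.92906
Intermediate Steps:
Y(G, F) = -2 + F (Y(G, F) = F - 2 = -2 + F)
h(J) = (-4 + J)/(2*J) (h(J) = (J + (-2 - 2))/(J + J) = (J - 4)/((2*J)) = (-4 + J)*(1/(2*J)) = (-4 + J)/(2*J))
h(13)/175 - 162/(192 - 1*18) = ((½)*(-4 + 13)/13)/175 - 162/(192 - 1*18) = ((½)*(1/13)*9)*(1/175) - 162/(192 - 18) = (9/26)*(1/175) - 162/174 = 9/4550 - 162*1/174 = 9/4550 - 27/29 = -122589/131950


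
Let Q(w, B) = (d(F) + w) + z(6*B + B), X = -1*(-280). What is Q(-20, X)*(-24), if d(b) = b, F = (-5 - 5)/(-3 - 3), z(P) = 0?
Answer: 440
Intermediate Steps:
X = 280
F = 5/3 (F = -10/(-6) = -10*(-1/6) = 5/3 ≈ 1.6667)
Q(w, B) = 5/3 + w (Q(w, B) = (5/3 + w) + 0 = 5/3 + w)
Q(-20, X)*(-24) = (5/3 - 20)*(-24) = -55/3*(-24) = 440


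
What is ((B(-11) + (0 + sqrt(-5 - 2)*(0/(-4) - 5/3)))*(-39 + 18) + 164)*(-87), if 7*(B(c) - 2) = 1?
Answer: -10353 - 3045*I*sqrt(7) ≈ -10353.0 - 8056.3*I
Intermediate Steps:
B(c) = 15/7 (B(c) = 2 + (1/7)*1 = 2 + 1/7 = 15/7)
((B(-11) + (0 + sqrt(-5 - 2)*(0/(-4) - 5/3)))*(-39 + 18) + 164)*(-87) = ((15/7 + (0 + sqrt(-5 - 2)*(0/(-4) - 5/3)))*(-39 + 18) + 164)*(-87) = ((15/7 + (0 + sqrt(-7)*(0*(-1/4) - 5*1/3)))*(-21) + 164)*(-87) = ((15/7 + (0 + (I*sqrt(7))*(0 - 5/3)))*(-21) + 164)*(-87) = ((15/7 + (0 + (I*sqrt(7))*(-5/3)))*(-21) + 164)*(-87) = ((15/7 + (0 - 5*I*sqrt(7)/3))*(-21) + 164)*(-87) = ((15/7 - 5*I*sqrt(7)/3)*(-21) + 164)*(-87) = ((-45 + 35*I*sqrt(7)) + 164)*(-87) = (119 + 35*I*sqrt(7))*(-87) = -10353 - 3045*I*sqrt(7)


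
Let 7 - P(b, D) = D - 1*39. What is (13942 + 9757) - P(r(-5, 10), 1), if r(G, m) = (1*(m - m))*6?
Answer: 23654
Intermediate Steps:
r(G, m) = 0 (r(G, m) = (1*0)*6 = 0*6 = 0)
P(b, D) = 46 - D (P(b, D) = 7 - (D - 1*39) = 7 - (D - 39) = 7 - (-39 + D) = 7 + (39 - D) = 46 - D)
(13942 + 9757) - P(r(-5, 10), 1) = (13942 + 9757) - (46 - 1*1) = 23699 - (46 - 1) = 23699 - 1*45 = 23699 - 45 = 23654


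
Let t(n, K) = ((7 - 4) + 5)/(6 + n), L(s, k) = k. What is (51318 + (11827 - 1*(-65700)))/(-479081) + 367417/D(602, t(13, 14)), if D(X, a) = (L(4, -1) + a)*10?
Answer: -3344441744713/52698910 ≈ -63463.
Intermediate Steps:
t(n, K) = 8/(6 + n) (t(n, K) = (3 + 5)/(6 + n) = 8/(6 + n))
D(X, a) = -10 + 10*a (D(X, a) = (-1 + a)*10 = -10 + 10*a)
(51318 + (11827 - 1*(-65700)))/(-479081) + 367417/D(602, t(13, 14)) = (51318 + (11827 - 1*(-65700)))/(-479081) + 367417/(-10 + 10*(8/(6 + 13))) = (51318 + (11827 + 65700))*(-1/479081) + 367417/(-10 + 10*(8/19)) = (51318 + 77527)*(-1/479081) + 367417/(-10 + 10*(8*(1/19))) = 128845*(-1/479081) + 367417/(-10 + 10*(8/19)) = -128845/479081 + 367417/(-10 + 80/19) = -128845/479081 + 367417/(-110/19) = -128845/479081 + 367417*(-19/110) = -128845/479081 - 6980923/110 = -3344441744713/52698910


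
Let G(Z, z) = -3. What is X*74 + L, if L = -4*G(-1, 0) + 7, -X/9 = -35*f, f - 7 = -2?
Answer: 116569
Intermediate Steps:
f = 5 (f = 7 - 2 = 5)
X = 1575 (X = -(-315)*5 = -9*(-175) = 1575)
L = 19 (L = -4*(-3) + 7 = 12 + 7 = 19)
X*74 + L = 1575*74 + 19 = 116550 + 19 = 116569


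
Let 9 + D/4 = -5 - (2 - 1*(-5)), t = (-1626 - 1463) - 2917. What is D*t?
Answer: 504504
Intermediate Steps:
t = -6006 (t = -3089 - 2917 = -6006)
D = -84 (D = -36 + 4*(-5 - (2 - 1*(-5))) = -36 + 4*(-5 - (2 + 5)) = -36 + 4*(-5 - 1*7) = -36 + 4*(-5 - 7) = -36 + 4*(-12) = -36 - 48 = -84)
D*t = -84*(-6006) = 504504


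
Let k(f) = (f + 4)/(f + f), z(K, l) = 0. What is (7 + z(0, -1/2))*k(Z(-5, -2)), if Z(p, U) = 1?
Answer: 35/2 ≈ 17.500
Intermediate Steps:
k(f) = (4 + f)/(2*f) (k(f) = (4 + f)/((2*f)) = (4 + f)*(1/(2*f)) = (4 + f)/(2*f))
(7 + z(0, -1/2))*k(Z(-5, -2)) = (7 + 0)*((½)*(4 + 1)/1) = 7*((½)*1*5) = 7*(5/2) = 35/2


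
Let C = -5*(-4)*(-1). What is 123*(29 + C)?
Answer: 1107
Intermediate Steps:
C = -20 (C = 20*(-1) = -20)
123*(29 + C) = 123*(29 - 20) = 123*9 = 1107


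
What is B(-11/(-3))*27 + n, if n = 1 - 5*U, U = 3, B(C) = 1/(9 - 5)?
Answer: -29/4 ≈ -7.2500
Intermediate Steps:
B(C) = ¼ (B(C) = 1/4 = ¼)
n = -14 (n = 1 - 5*3 = 1 - 15 = -14)
B(-11/(-3))*27 + n = (¼)*27 - 14 = 27/4 - 14 = -29/4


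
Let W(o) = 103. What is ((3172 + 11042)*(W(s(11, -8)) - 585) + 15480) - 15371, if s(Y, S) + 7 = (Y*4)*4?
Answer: -6851039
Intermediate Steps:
s(Y, S) = -7 + 16*Y (s(Y, S) = -7 + (Y*4)*4 = -7 + (4*Y)*4 = -7 + 16*Y)
((3172 + 11042)*(W(s(11, -8)) - 585) + 15480) - 15371 = ((3172 + 11042)*(103 - 585) + 15480) - 15371 = (14214*(-482) + 15480) - 15371 = (-6851148 + 15480) - 15371 = -6835668 - 15371 = -6851039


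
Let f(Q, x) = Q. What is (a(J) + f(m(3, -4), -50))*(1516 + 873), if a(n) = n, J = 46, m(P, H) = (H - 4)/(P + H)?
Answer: 129006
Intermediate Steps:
m(P, H) = (-4 + H)/(H + P)
(a(J) + f(m(3, -4), -50))*(1516 + 873) = (46 + (-4 - 4)/(-4 + 3))*(1516 + 873) = (46 - 8/(-1))*2389 = (46 - 1*(-8))*2389 = (46 + 8)*2389 = 54*2389 = 129006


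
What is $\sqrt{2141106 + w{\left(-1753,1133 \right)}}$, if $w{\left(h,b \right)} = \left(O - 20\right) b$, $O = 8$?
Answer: $3 \sqrt{236390} \approx 1458.6$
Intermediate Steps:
$w{\left(h,b \right)} = - 12 b$ ($w{\left(h,b \right)} = \left(8 - 20\right) b = - 12 b$)
$\sqrt{2141106 + w{\left(-1753,1133 \right)}} = \sqrt{2141106 - 13596} = \sqrt{2127510} = 3 \sqrt{236390}$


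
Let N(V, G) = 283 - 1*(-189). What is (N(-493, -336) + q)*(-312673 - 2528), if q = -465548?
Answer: 146592420276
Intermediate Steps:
N(V, G) = 472 (N(V, G) = 283 + 189 = 472)
(N(-493, -336) + q)*(-312673 - 2528) = (472 - 465548)*(-312673 - 2528) = -465076*(-315201) = 146592420276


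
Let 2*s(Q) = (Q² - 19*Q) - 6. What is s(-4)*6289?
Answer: 270427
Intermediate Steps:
s(Q) = -3 + Q²/2 - 19*Q/2 (s(Q) = ((Q² - 19*Q) - 6)/2 = (-6 + Q² - 19*Q)/2 = -3 + Q²/2 - 19*Q/2)
s(-4)*6289 = (-3 + (½)*(-4)² - 19/2*(-4))*6289 = (-3 + (½)*16 + 38)*6289 = (-3 + 8 + 38)*6289 = 43*6289 = 270427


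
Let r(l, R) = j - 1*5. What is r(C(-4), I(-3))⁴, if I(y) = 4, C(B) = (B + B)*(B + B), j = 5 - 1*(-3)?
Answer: 81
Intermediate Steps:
j = 8 (j = 5 + 3 = 8)
C(B) = 4*B² (C(B) = (2*B)*(2*B) = 4*B²)
r(l, R) = 3 (r(l, R) = 8 - 1*5 = 8 - 5 = 3)
r(C(-4), I(-3))⁴ = 3⁴ = 81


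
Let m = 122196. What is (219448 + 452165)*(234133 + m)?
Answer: 239315188677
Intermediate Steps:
(219448 + 452165)*(234133 + m) = (219448 + 452165)*(234133 + 122196) = 671613*356329 = 239315188677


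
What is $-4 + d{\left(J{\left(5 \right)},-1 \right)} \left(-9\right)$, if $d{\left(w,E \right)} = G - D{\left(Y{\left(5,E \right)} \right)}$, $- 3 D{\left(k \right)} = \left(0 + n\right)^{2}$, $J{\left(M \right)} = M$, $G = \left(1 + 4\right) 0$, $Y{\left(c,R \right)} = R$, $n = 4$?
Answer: $-52$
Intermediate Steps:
$G = 0$ ($G = 5 \cdot 0 = 0$)
$D{\left(k \right)} = - \frac{16}{3}$ ($D{\left(k \right)} = - \frac{\left(0 + 4\right)^{2}}{3} = - \frac{4^{2}}{3} = \left(- \frac{1}{3}\right) 16 = - \frac{16}{3}$)
$d{\left(w,E \right)} = \frac{16}{3}$ ($d{\left(w,E \right)} = 0 - - \frac{16}{3} = 0 + \frac{16}{3} = \frac{16}{3}$)
$-4 + d{\left(J{\left(5 \right)},-1 \right)} \left(-9\right) = -4 + \frac{16}{3} \left(-9\right) = -4 - 48 = -52$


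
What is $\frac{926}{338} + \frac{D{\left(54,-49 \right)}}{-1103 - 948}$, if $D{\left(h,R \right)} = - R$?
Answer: $\frac{134476}{49517} \approx 2.7158$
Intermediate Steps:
$\frac{926}{338} + \frac{D{\left(54,-49 \right)}}{-1103 - 948} = \frac{926}{338} + \frac{\left(-1\right) \left(-49\right)}{-1103 - 948} = 926 \cdot \frac{1}{338} + \frac{49}{-1103 - 948} = \frac{463}{169} + \frac{49}{-2051} = \frac{463}{169} + 49 \left(- \frac{1}{2051}\right) = \frac{463}{169} - \frac{7}{293} = \frac{134476}{49517}$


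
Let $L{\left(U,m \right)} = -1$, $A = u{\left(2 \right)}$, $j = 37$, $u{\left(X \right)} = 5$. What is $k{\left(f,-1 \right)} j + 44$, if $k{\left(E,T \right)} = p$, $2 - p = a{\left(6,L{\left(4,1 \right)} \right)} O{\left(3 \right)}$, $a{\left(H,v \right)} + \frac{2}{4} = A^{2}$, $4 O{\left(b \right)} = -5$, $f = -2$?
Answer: $\frac{10009}{8} \approx 1251.1$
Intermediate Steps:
$O{\left(b \right)} = - \frac{5}{4}$ ($O{\left(b \right)} = \frac{1}{4} \left(-5\right) = - \frac{5}{4}$)
$A = 5$
$a{\left(H,v \right)} = \frac{49}{2}$ ($a{\left(H,v \right)} = - \frac{1}{2} + 5^{2} = - \frac{1}{2} + 25 = \frac{49}{2}$)
$p = \frac{261}{8}$ ($p = 2 - \frac{49}{2} \left(- \frac{5}{4}\right) = 2 - - \frac{245}{8} = 2 + \frac{245}{8} = \frac{261}{8} \approx 32.625$)
$k{\left(E,T \right)} = \frac{261}{8}$
$k{\left(f,-1 \right)} j + 44 = \frac{261}{8} \cdot 37 + 44 = \frac{9657}{8} + 44 = \frac{10009}{8}$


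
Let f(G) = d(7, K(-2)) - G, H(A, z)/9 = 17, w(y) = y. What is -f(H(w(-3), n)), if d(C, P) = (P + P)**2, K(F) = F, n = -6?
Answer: 137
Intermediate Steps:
H(A, z) = 153 (H(A, z) = 9*17 = 153)
d(C, P) = 4*P**2 (d(C, P) = (2*P)**2 = 4*P**2)
f(G) = 16 - G (f(G) = 4*(-2)**2 - G = 4*4 - G = 16 - G)
-f(H(w(-3), n)) = -(16 - 1*153) = -(16 - 153) = -1*(-137) = 137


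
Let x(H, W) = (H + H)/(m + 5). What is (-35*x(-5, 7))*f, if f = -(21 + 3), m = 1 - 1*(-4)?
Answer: -840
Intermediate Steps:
m = 5 (m = 1 + 4 = 5)
x(H, W) = H/5 (x(H, W) = (H + H)/(5 + 5) = (2*H)/10 = (2*H)*(⅒) = H/5)
f = -24 (f = -1*24 = -24)
(-35*x(-5, 7))*f = -7*(-5)*(-24) = -35*(-1)*(-24) = 35*(-24) = -840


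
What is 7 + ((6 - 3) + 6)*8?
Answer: 79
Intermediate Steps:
7 + ((6 - 3) + 6)*8 = 7 + (3 + 6)*8 = 7 + 9*8 = 7 + 72 = 79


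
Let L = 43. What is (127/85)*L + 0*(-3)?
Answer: 5461/85 ≈ 64.247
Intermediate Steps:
(127/85)*L + 0*(-3) = (127/85)*43 + 0*(-3) = (127*(1/85))*43 + 0 = (127/85)*43 + 0 = 5461/85 + 0 = 5461/85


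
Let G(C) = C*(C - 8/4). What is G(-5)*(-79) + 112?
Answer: -2653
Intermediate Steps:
G(C) = C*(-2 + C) (G(C) = C*(C - 8*¼) = C*(C - 2) = C*(-2 + C))
G(-5)*(-79) + 112 = -5*(-2 - 5)*(-79) + 112 = -5*(-7)*(-79) + 112 = 35*(-79) + 112 = -2765 + 112 = -2653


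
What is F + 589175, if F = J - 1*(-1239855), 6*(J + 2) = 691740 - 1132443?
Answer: 3511155/2 ≈ 1.7556e+6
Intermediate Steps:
J = -146905/2 (J = -2 + (691740 - 1132443)/6 = -2 + (1/6)*(-440703) = -2 - 146901/2 = -146905/2 ≈ -73453.)
F = 2332805/2 (F = -146905/2 - 1*(-1239855) = -146905/2 + 1239855 = 2332805/2 ≈ 1.1664e+6)
F + 589175 = 2332805/2 + 589175 = 3511155/2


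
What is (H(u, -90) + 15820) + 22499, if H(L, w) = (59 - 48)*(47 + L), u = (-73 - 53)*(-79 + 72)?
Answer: 48538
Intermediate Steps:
u = 882 (u = -126*(-7) = 882)
H(L, w) = 517 + 11*L (H(L, w) = 11*(47 + L) = 517 + 11*L)
(H(u, -90) + 15820) + 22499 = ((517 + 11*882) + 15820) + 22499 = ((517 + 9702) + 15820) + 22499 = (10219 + 15820) + 22499 = 26039 + 22499 = 48538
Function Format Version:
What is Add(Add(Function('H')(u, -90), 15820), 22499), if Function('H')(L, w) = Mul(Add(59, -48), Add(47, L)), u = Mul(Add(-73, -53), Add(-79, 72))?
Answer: 48538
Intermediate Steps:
u = 882 (u = Mul(-126, -7) = 882)
Function('H')(L, w) = Add(517, Mul(11, L)) (Function('H')(L, w) = Mul(11, Add(47, L)) = Add(517, Mul(11, L)))
Add(Add(Function('H')(u, -90), 15820), 22499) = Add(Add(Add(517, Mul(11, 882)), 15820), 22499) = Add(Add(Add(517, 9702), 15820), 22499) = Add(Add(10219, 15820), 22499) = Add(26039, 22499) = 48538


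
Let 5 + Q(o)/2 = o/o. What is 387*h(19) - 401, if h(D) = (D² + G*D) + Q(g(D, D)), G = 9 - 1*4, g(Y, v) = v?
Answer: 172975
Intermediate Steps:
Q(o) = -8 (Q(o) = -10 + 2*(o/o) = -10 + 2*1 = -10 + 2 = -8)
G = 5 (G = 9 - 4 = 5)
h(D) = -8 + D² + 5*D (h(D) = (D² + 5*D) - 8 = -8 + D² + 5*D)
387*h(19) - 401 = 387*(-8 + 19² + 5*19) - 401 = 387*(-8 + 361 + 95) - 401 = 387*448 - 401 = 173376 - 401 = 172975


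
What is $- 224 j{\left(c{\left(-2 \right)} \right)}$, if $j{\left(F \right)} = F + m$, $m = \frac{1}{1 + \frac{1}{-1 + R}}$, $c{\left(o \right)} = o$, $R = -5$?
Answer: $\frac{896}{5} \approx 179.2$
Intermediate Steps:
$m = \frac{6}{5}$ ($m = \frac{1}{1 + \frac{1}{-1 - 5}} = \frac{1}{1 + \frac{1}{-6}} = \frac{1}{1 - \frac{1}{6}} = \frac{1}{\frac{5}{6}} = \frac{6}{5} \approx 1.2$)
$j{\left(F \right)} = \frac{6}{5} + F$ ($j{\left(F \right)} = F + \frac{6}{5} = \frac{6}{5} + F$)
$- 224 j{\left(c{\left(-2 \right)} \right)} = - 224 \left(\frac{6}{5} - 2\right) = \left(-224\right) \left(- \frac{4}{5}\right) = \frac{896}{5}$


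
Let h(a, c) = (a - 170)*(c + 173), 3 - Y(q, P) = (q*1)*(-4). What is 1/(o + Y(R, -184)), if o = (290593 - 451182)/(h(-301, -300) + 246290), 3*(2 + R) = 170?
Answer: 918321/203079388 ≈ 0.0045220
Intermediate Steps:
R = 164/3 (R = -2 + (⅓)*170 = -2 + 170/3 = 164/3 ≈ 54.667)
Y(q, P) = 3 + 4*q (Y(q, P) = 3 - q*1*(-4) = 3 - q*(-4) = 3 - (-4)*q = 3 + 4*q)
h(a, c) = (-170 + a)*(173 + c)
o = -160589/306107 (o = (290593 - 451182)/((-29410 - 170*(-300) + 173*(-301) - 301*(-300)) + 246290) = -160589/((-29410 + 51000 - 52073 + 90300) + 246290) = -160589/(59817 + 246290) = -160589/306107 ≈ -0.52462)
1/(o + Y(R, -184)) = 1/(-160589/306107 + (3 + 4*(164/3))) = 1/(-160589/306107 + (3 + 656/3)) = 1/(-160589/306107 + 665/3) = 1/(203079388/918321) = 918321/203079388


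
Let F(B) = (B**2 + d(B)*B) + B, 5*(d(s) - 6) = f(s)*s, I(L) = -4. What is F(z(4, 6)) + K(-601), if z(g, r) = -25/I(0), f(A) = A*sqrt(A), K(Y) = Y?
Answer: -50703/128 ≈ -396.12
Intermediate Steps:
f(A) = A**(3/2)
z(g, r) = 25/4 (z(g, r) = -25/(-4) = -25*(-1/4) = 25/4)
d(s) = 6 + s**(5/2)/5 (d(s) = 6 + (s**(3/2)*s)/5 = 6 + s**(5/2)/5)
F(B) = B + B**2 + B*(6 + B**(5/2)/5) (F(B) = (B**2 + (6 + B**(5/2)/5)*B) + B = (B**2 + B*(6 + B**(5/2)/5)) + B = B + B**2 + B*(6 + B**(5/2)/5))
F(z(4, 6)) + K(-601) = (1/5)*(25/4)*(35 + (25/4)**(5/2) + 5*(25/4)) - 601 = (1/5)*(25/4)*(35 + 3125/32 + 125/4) - 601 = (1/5)*(25/4)*(5245/32) - 601 = 26225/128 - 601 = -50703/128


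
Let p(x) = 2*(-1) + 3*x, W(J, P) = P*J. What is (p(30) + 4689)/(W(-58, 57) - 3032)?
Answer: -4777/6338 ≈ -0.75371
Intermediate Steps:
W(J, P) = J*P
p(x) = -2 + 3*x
(p(30) + 4689)/(W(-58, 57) - 3032) = ((-2 + 3*30) + 4689)/(-58*57 - 3032) = ((-2 + 90) + 4689)/(-3306 - 3032) = (88 + 4689)/(-6338) = 4777*(-1/6338) = -4777/6338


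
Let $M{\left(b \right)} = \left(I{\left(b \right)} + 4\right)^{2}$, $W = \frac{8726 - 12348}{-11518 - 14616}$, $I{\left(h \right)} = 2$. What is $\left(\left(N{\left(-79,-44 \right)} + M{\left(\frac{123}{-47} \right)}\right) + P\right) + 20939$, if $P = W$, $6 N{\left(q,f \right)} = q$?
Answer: $\frac{1643460523}{78402} \approx 20962.0$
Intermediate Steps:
$N{\left(q,f \right)} = \frac{q}{6}$
$W = \frac{1811}{13067}$ ($W = - \frac{3622}{-26134} = \left(-3622\right) \left(- \frac{1}{26134}\right) = \frac{1811}{13067} \approx 0.13859$)
$M{\left(b \right)} = 36$ ($M{\left(b \right)} = \left(2 + 4\right)^{2} = 6^{2} = 36$)
$P = \frac{1811}{13067} \approx 0.13859$
$\left(\left(N{\left(-79,-44 \right)} + M{\left(\frac{123}{-47} \right)}\right) + P\right) + 20939 = \left(\left(\frac{1}{6} \left(-79\right) + 36\right) + \frac{1811}{13067}\right) + 20939 = \left(\left(- \frac{79}{6} + 36\right) + \frac{1811}{13067}\right) + 20939 = \left(\frac{137}{6} + \frac{1811}{13067}\right) + 20939 = \frac{1801045}{78402} + 20939 = \frac{1643460523}{78402}$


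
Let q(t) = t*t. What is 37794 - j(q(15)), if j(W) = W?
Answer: 37569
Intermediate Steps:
q(t) = t²
37794 - j(q(15)) = 37794 - 1*15² = 37794 - 1*225 = 37794 - 225 = 37569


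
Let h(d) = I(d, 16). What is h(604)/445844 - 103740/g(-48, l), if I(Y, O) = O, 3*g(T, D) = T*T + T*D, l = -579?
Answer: -50714579/4904284 ≈ -10.341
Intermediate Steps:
g(T, D) = T²/3 + D*T/3 (g(T, D) = (T*T + T*D)/3 = (T² + D*T)/3 = T²/3 + D*T/3)
h(d) = 16
h(604)/445844 - 103740/g(-48, l) = 16/445844 - 103740*(-1/(16*(-579 - 48))) = 16*(1/445844) - 103740/((⅓)*(-48)*(-627)) = 4/111461 - 103740/10032 = 4/111461 - 103740*1/10032 = 4/111461 - 455/44 = -50714579/4904284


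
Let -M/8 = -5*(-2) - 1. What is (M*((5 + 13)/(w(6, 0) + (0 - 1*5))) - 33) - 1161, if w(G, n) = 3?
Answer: -546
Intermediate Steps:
M = -72 (M = -8*(-5*(-2) - 1) = -8*(10 - 1) = -8*9 = -72)
(M*((5 + 13)/(w(6, 0) + (0 - 1*5))) - 33) - 1161 = (-72*(5 + 13)/(3 + (0 - 1*5)) - 33) - 1161 = (-1296/(3 + (0 - 5)) - 33) - 1161 = (-1296/(3 - 5) - 33) - 1161 = (-1296/(-2) - 33) - 1161 = (-1296*(-1)/2 - 33) - 1161 = (-72*(-9) - 33) - 1161 = (648 - 33) - 1161 = 615 - 1161 = -546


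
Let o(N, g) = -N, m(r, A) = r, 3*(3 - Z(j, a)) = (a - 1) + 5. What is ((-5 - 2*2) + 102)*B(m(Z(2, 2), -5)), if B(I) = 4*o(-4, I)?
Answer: 1488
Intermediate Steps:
Z(j, a) = 5/3 - a/3 (Z(j, a) = 3 - ((a - 1) + 5)/3 = 3 - ((-1 + a) + 5)/3 = 3 - (4 + a)/3 = 3 + (-4/3 - a/3) = 5/3 - a/3)
B(I) = 16 (B(I) = 4*(-1*(-4)) = 4*4 = 16)
((-5 - 2*2) + 102)*B(m(Z(2, 2), -5)) = ((-5 - 2*2) + 102)*16 = ((-5 - 4) + 102)*16 = (-9 + 102)*16 = 93*16 = 1488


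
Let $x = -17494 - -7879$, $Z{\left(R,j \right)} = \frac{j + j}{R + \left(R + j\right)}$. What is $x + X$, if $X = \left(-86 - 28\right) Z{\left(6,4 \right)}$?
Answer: $-9672$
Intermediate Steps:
$Z{\left(R,j \right)} = \frac{2 j}{j + 2 R}$
$X = -57$ ($X = \left(-86 - 28\right) 2 \cdot 4 \frac{1}{4 + 2 \cdot 6} = - 114 \cdot 2 \cdot 4 \frac{1}{4 + 12} = - 114 \cdot 2 \cdot 4 \cdot \frac{1}{16} = \left(-114\right) \frac{1}{2} = -57$)
$x = -9615$ ($x = -17494 + 7879 = -9615$)
$x + X = -9615 - 57 = -9672$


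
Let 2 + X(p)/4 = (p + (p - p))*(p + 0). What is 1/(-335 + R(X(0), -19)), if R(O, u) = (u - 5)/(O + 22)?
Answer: -7/2357 ≈ -0.0029699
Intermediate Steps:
X(p) = -8 + 4*p² (X(p) = -8 + 4*((p + (p - p))*(p + 0)) = -8 + 4*((p + 0)*p) = -8 + 4*(p*p) = -8 + 4*p²)
R(O, u) = (-5 + u)/(22 + O)
1/(-335 + R(X(0), -19)) = 1/(-335 + (-5 - 19)/(22 + (-8 + 4*0²))) = 1/(-335 - 24/(22 + (-8 + 4*0))) = 1/(-335 - 24/(22 + (-8 + 0))) = 1/(-335 - 24/(22 - 8)) = 1/(-335 - 24/14) = 1/(-335 + (1/14)*(-24)) = 1/(-335 - 12/7) = 1/(-2357/7) = -7/2357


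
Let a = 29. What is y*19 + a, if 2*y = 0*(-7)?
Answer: 29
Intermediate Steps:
y = 0 (y = (0*(-7))/2 = (½)*0 = 0)
y*19 + a = 0*19 + 29 = 0 + 29 = 29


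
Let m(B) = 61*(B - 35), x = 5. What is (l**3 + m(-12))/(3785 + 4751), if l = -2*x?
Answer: -3867/8536 ≈ -0.45302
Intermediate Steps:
m(B) = -2135 + 61*B (m(B) = 61*(-35 + B) = -2135 + 61*B)
l = -10 (l = -2*5 = -10)
(l**3 + m(-12))/(3785 + 4751) = ((-10)**3 + (-2135 + 61*(-12)))/(3785 + 4751) = (-1000 + (-2135 - 732))/8536 = (-1000 - 2867)*(1/8536) = -3867*1/8536 = -3867/8536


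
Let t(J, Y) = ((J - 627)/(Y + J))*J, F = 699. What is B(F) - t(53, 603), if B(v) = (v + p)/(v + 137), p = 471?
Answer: 79879/1672 ≈ 47.775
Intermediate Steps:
t(J, Y) = J*(-627 + J)/(J + Y) (t(J, Y) = ((-627 + J)/(J + Y))*J = J*(-627 + J)/(J + Y))
B(v) = (471 + v)/(137 + v) (B(v) = (v + 471)/(v + 137) = (471 + v)/(137 + v))
B(F) - t(53, 603) = (471 + 699)/(137 + 699) - 53*(-627 + 53)/(53 + 603) = 1170/836 - 53*(-574)/656 = (1/836)*1170 - 53*(-574)/656 = 585/418 - 1*(-371/8) = 585/418 + 371/8 = 79879/1672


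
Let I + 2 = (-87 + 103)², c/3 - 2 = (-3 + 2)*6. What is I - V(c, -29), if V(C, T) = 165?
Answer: 89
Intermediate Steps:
c = -12 (c = 6 + 3*((-3 + 2)*6) = 6 + 3*(-1*6) = 6 + 3*(-6) = 6 - 18 = -12)
I = 254 (I = -2 + (-87 + 103)² = -2 + 16² = -2 + 256 = 254)
I - V(c, -29) = 254 - 1*165 = 254 - 165 = 89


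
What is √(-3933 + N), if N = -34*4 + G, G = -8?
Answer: 3*I*√453 ≈ 63.851*I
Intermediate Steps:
N = -144 (N = -34*4 - 8 = -136 - 8 = -144)
√(-3933 + N) = √(-3933 - 144) = √(-4077) = 3*I*√453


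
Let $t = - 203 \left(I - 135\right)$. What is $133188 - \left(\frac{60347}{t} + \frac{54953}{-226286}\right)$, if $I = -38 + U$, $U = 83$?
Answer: $\frac{19664971452551}{147651615} \approx 1.3319 \cdot 10^{5}$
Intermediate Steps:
$I = 45$ ($I = -38 + 83 = 45$)
$t = 18270$ ($t = - 203 \left(45 - 135\right) = \left(-203\right) \left(-90\right) = 18270$)
$133188 - \left(\frac{60347}{t} + \frac{54953}{-226286}\right) = 133188 - \left(\frac{60347}{18270} + \frac{54953}{-226286}\right) = 133188 - \left(60347 \cdot \frac{1}{18270} + 54953 \left(- \frac{1}{226286}\right)\right) = 133188 - \left(\frac{8621}{2610} - \frac{54953}{226286}\right) = 133188 - \frac{451846069}{147651615} = \frac{19664971452551}{147651615}$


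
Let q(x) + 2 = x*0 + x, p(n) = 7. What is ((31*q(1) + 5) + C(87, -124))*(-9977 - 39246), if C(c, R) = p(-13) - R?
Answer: -5168415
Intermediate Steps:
q(x) = -2 + x (q(x) = -2 + (x*0 + x) = -2 + (0 + x) = -2 + x)
C(c, R) = 7 - R
((31*q(1) + 5) + C(87, -124))*(-9977 - 39246) = ((31*(-2 + 1) + 5) + (7 - 1*(-124)))*(-9977 - 39246) = ((31*(-1) + 5) + (7 + 124))*(-49223) = ((-31 + 5) + 131)*(-49223) = (-26 + 131)*(-49223) = 105*(-49223) = -5168415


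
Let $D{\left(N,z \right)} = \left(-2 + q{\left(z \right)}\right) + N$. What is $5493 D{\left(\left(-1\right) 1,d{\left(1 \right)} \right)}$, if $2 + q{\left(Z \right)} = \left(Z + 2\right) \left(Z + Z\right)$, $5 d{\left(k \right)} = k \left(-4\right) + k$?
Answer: $- \frac{917331}{25} \approx -36693.0$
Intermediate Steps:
$d{\left(k \right)} = - \frac{3 k}{5}$ ($d{\left(k \right)} = \frac{k \left(-4\right) + k}{5} = \frac{- 4 k + k}{5} = \frac{\left(-3\right) k}{5} = - \frac{3 k}{5}$)
$q{\left(Z \right)} = -2 + 2 Z \left(2 + Z\right)$ ($q{\left(Z \right)} = -2 + \left(Z + 2\right) \left(Z + Z\right) = -2 + \left(2 + Z\right) 2 Z = -2 + 2 Z \left(2 + Z\right)$)
$D{\left(N,z \right)} = -4 + N + 2 z^{2} + 4 z$ ($D{\left(N,z \right)} = \left(-2 + \left(-2 + 2 z^{2} + 4 z\right)\right) + N = \left(-4 + 2 z^{2} + 4 z\right) + N = -4 + N + 2 z^{2} + 4 z$)
$5493 D{\left(\left(-1\right) 1,d{\left(1 \right)} \right)} = 5493 \left(-4 - 1 + 2 \left(\left(- \frac{3}{5}\right) 1\right)^{2} + 4 \left(\left(- \frac{3}{5}\right) 1\right)\right) = 5493 \left(-4 - 1 + 2 \left(- \frac{3}{5}\right)^{2} + 4 \left(- \frac{3}{5}\right)\right) = 5493 \left(-4 - 1 + 2 \cdot \frac{9}{25} - \frac{12}{5}\right) = 5493 \left(-4 - 1 + \frac{18}{25} - \frac{12}{5}\right) = 5493 \left(- \frac{167}{25}\right) = - \frac{917331}{25}$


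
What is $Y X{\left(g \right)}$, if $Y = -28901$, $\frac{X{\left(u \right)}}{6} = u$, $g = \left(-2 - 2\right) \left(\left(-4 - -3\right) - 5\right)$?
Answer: $-4161744$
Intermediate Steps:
$g = 24$ ($g = \left(-2 - 2\right) \left(\left(-4 + 3\right) - 5\right) = - 4 \left(-1 - 5\right) = \left(-4\right) \left(-6\right) = 24$)
$X{\left(u \right)} = 6 u$
$Y X{\left(g \right)} = - 28901 \cdot 6 \cdot 24 = \left(-28901\right) 144 = -4161744$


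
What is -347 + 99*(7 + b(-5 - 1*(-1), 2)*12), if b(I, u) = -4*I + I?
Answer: 14602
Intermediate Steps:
b(I, u) = -3*I
-347 + 99*(7 + b(-5 - 1*(-1), 2)*12) = -347 + 99*(7 - 3*(-5 - 1*(-1))*12) = -347 + 99*(7 - 3*(-5 + 1)*12) = -347 + 99*(7 - 3*(-4)*12) = -347 + 99*(7 + 12*12) = -347 + 99*(7 + 144) = -347 + 99*151 = -347 + 14949 = 14602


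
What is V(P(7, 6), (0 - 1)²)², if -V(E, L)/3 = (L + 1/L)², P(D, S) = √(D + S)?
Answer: 144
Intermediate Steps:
V(E, L) = -3*(L + 1/L)²
V(P(7, 6), (0 - 1)²)² = (-3*(1 + ((0 - 1)²)²)²/((0 - 1)²)²)² = (-3*(1 + ((-1)²)²)²/((-1)²)²)² = (-3*(1 + 1²)²/1²)² = (-3*1*(1 + 1)²)² = (-3*1*2²)² = (-3*1*4)² = (-12)² = 144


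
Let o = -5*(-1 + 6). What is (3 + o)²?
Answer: 484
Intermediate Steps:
o = -25 (o = -5*5 = -25)
(3 + o)² = (3 - 25)² = (-22)² = 484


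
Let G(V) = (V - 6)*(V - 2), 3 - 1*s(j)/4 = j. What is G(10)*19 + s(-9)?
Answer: 656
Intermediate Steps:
s(j) = 12 - 4*j
G(V) = (-6 + V)*(-2 + V)
G(10)*19 + s(-9) = (12 + 10² - 8*10)*19 + (12 - 4*(-9)) = (12 + 100 - 80)*19 + (12 + 36) = 32*19 + 48 = 608 + 48 = 656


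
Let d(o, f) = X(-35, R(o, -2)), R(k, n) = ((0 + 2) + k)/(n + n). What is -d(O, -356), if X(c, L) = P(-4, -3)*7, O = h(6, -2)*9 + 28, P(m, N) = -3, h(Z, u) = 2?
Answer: 21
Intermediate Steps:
R(k, n) = (2 + k)/(2*n) (R(k, n) = (2 + k)/((2*n)) = (2 + k)*(1/(2*n)) = (2 + k)/(2*n))
O = 46 (O = 2*9 + 28 = 18 + 28 = 46)
X(c, L) = -21 (X(c, L) = -3*7 = -21)
d(o, f) = -21
-d(O, -356) = -1*(-21) = 21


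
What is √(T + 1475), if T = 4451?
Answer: √5926 ≈ 76.980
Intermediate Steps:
√(T + 1475) = √(4451 + 1475) = √5926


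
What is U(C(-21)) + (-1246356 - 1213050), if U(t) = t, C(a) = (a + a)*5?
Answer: -2459616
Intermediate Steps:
C(a) = 10*a (C(a) = (2*a)*5 = 10*a)
U(C(-21)) + (-1246356 - 1213050) = 10*(-21) + (-1246356 - 1213050) = -210 - 2459406 = -2459616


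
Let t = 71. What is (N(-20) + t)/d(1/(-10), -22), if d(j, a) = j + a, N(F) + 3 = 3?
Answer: -710/221 ≈ -3.2127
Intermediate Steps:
N(F) = 0 (N(F) = -3 + 3 = 0)
d(j, a) = a + j
(N(-20) + t)/d(1/(-10), -22) = (0 + 71)/(-22 + 1/(-10)) = 71/(-22 - 1/10) = 71/(-221/10) = 71*(-10/221) = -710/221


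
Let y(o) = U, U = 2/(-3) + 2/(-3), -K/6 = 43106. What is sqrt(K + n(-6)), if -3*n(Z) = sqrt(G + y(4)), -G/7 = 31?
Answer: sqrt(-2327724 - I*sqrt(1965))/3 ≈ 0.0048424 - 508.56*I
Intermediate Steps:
G = -217 (G = -7*31 = -217)
K = -258636 (K = -6*43106 = -258636)
U = -4/3 (U = 2*(-1/3) + 2*(-1/3) = -2/3 - 2/3 = -4/3 ≈ -1.3333)
y(o) = -4/3
n(Z) = -I*sqrt(1965)/9 (n(Z) = -sqrt(-217 - 4/3)/3 = -I*sqrt(1965)/9)
sqrt(K + n(-6)) = sqrt(-258636 - I*sqrt(1965)/9)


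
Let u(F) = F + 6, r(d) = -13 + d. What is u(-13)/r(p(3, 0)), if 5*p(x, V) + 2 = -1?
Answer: 35/68 ≈ 0.51471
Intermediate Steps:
p(x, V) = -⅗ (p(x, V) = -⅖ + (⅕)*(-1) = -⅖ - ⅕ = -⅗)
u(F) = 6 + F
u(-13)/r(p(3, 0)) = (6 - 13)/(-13 - ⅗) = -7/(-68/5) = -7*(-5/68) = 35/68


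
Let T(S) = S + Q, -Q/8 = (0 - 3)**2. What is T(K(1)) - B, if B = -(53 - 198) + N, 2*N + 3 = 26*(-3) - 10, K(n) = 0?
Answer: -343/2 ≈ -171.50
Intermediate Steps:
Q = -72 (Q = -8*(0 - 3)**2 = -8*(-3)**2 = -8*9 = -72)
T(S) = -72 + S (T(S) = S - 72 = -72 + S)
N = -91/2 (N = -3/2 + (26*(-3) - 10)/2 = -3/2 + (-78 - 10)/2 = -3/2 + (1/2)*(-88) = -3/2 - 44 = -91/2 ≈ -45.500)
B = 199/2 (B = -(53 - 198) - 91/2 = -1*(-145) - 91/2 = 145 - 91/2 = 199/2 ≈ 99.500)
T(K(1)) - B = (-72 + 0) - 1*199/2 = -72 - 199/2 = -343/2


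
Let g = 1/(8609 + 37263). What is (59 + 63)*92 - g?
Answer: 514867327/45872 ≈ 11224.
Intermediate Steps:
g = 1/45872 ≈ 2.1800e-5
(59 + 63)*92 - g = (59 + 63)*92 - 1*1/45872 = 122*92 - 1/45872 = 11224 - 1/45872 = 514867327/45872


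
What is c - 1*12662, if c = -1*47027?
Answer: -59689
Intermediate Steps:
c = -47027
c - 1*12662 = -47027 - 1*12662 = -47027 - 12662 = -59689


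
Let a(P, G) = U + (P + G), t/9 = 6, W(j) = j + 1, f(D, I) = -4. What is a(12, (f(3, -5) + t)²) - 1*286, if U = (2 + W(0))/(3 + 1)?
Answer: 8907/4 ≈ 2226.8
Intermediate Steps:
W(j) = 1 + j
t = 54 (t = 9*6 = 54)
U = ¾ (U = (2 + (1 + 0))/(3 + 1) = (2 + 1)/4 = 3*(¼) = ¾ ≈ 0.75000)
a(P, G) = ¾ + G + P (a(P, G) = ¾ + (P + G) = ¾ + (G + P) = ¾ + G + P)
a(12, (f(3, -5) + t)²) - 1*286 = (¾ + (-4 + 54)² + 12) - 1*286 = (¾ + 50² + 12) - 286 = (¾ + 2500 + 12) - 286 = 10051/4 - 286 = 8907/4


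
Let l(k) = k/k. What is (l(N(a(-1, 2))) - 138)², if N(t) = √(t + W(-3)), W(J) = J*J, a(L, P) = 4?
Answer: 18769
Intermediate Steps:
W(J) = J²
N(t) = √(9 + t) (N(t) = √(t + (-3)²) = √(t + 9) = √(9 + t))
l(k) = 1
(l(N(a(-1, 2))) - 138)² = (1 - 138)² = (-137)² = 18769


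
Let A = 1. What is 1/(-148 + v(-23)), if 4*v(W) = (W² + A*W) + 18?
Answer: -1/17 ≈ -0.058824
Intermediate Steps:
v(W) = 9/2 + W/4 + W²/4 (v(W) = ((W² + 1*W) + 18)/4 = ((W² + W) + 18)/4 = ((W + W²) + 18)/4 = (18 + W + W²)/4 = 9/2 + W/4 + W²/4)
1/(-148 + v(-23)) = 1/(-148 + (9/2 + (¼)*(-23) + (¼)*(-23)²)) = 1/(-148 + (9/2 - 23/4 + (¼)*529)) = 1/(-148 + (9/2 - 23/4 + 529/4)) = 1/(-148 + 131) = 1/(-17) = -1/17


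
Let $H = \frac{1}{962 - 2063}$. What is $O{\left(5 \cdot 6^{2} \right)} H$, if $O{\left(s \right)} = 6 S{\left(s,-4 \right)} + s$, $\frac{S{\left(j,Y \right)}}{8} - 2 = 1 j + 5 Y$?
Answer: $- \frac{2652}{367} \approx -7.2262$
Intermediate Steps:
$S{\left(j,Y \right)} = 16 + 8 j + 40 Y$ ($S{\left(j,Y \right)} = 16 + 8 \left(1 j + 5 Y\right) = 16 + 8 \left(j + 5 Y\right) = 16 + \left(8 j + 40 Y\right) = 16 + 8 j + 40 Y$)
$O{\left(s \right)} = -864 + 49 s$ ($O{\left(s \right)} = 6 \left(16 + 8 s + 40 \left(-4\right)\right) + s = 6 \left(16 + 8 s - 160\right) + s = 6 \left(-144 + 8 s\right) + s = \left(-864 + 48 s\right) + s = -864 + 49 s$)
$H = - \frac{1}{1101}$ ($H = \frac{1}{-1101} = - \frac{1}{1101} \approx -0.00090826$)
$O{\left(5 \cdot 6^{2} \right)} H = \left(-864 + 49 \cdot 5 \cdot 6^{2}\right) \left(- \frac{1}{1101}\right) = \left(-864 + 49 \cdot 5 \cdot 36\right) \left(- \frac{1}{1101}\right) = \left(-864 + 49 \cdot 180\right) \left(- \frac{1}{1101}\right) = \left(-864 + 8820\right) \left(- \frac{1}{1101}\right) = 7956 \left(- \frac{1}{1101}\right) = - \frac{2652}{367}$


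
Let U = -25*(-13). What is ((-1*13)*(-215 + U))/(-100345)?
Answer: 286/20069 ≈ 0.014251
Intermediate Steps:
U = 325
((-1*13)*(-215 + U))/(-100345) = ((-1*13)*(-215 + 325))/(-100345) = -13*110*(-1/100345) = -1430*(-1/100345) = 286/20069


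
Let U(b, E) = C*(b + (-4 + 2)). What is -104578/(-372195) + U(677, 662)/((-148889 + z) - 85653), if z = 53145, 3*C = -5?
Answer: 19388854841/67515056415 ≈ 0.28718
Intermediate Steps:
C = -5/3 (C = (⅓)*(-5) = -5/3 ≈ -1.6667)
U(b, E) = 10/3 - 5*b/3 (U(b, E) = -5*(b + (-4 + 2))/3 = -5*(b - 2)/3 = -5*(-2 + b)/3 = 10/3 - 5*b/3)
-104578/(-372195) + U(677, 662)/((-148889 + z) - 85653) = -104578/(-372195) + (10/3 - 5/3*677)/((-148889 + 53145) - 85653) = -104578*(-1/372195) + (10/3 - 3385/3)/(-95744 - 85653) = 104578/372195 - 1125/(-181397) = 104578/372195 - 1125*(-1/181397) = 104578/372195 + 1125/181397 = 19388854841/67515056415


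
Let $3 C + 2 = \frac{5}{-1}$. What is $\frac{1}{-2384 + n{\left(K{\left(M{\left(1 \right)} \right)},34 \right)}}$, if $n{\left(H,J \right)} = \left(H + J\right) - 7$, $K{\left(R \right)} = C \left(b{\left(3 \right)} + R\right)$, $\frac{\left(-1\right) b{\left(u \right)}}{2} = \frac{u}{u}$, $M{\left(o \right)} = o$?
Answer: $- \frac{3}{7064} \approx -0.00042469$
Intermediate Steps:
$b{\left(u \right)} = -2$ ($b{\left(u \right)} = - 2 \frac{u}{u} = \left(-2\right) 1 = -2$)
$C = - \frac{7}{3}$ ($C = - \frac{2}{3} + \frac{5 \frac{1}{-1}}{3} = - \frac{2}{3} + \frac{5 \left(-1\right)}{3} = - \frac{2}{3} + \frac{1}{3} \left(-5\right) = - \frac{2}{3} - \frac{5}{3} = - \frac{7}{3} \approx -2.3333$)
$K{\left(R \right)} = \frac{14}{3} - \frac{7 R}{3}$ ($K{\left(R \right)} = - \frac{7 \left(-2 + R\right)}{3} = \frac{14}{3} - \frac{7 R}{3}$)
$n{\left(H,J \right)} = -7 + H + J$
$\frac{1}{-2384 + n{\left(K{\left(M{\left(1 \right)} \right)},34 \right)}} = \frac{1}{-2384 + \left(-7 + \left(\frac{14}{3} - \frac{7}{3}\right) + 34\right)} = \frac{1}{-2384 + \left(-7 + \frac{7}{3} + 34\right)} = \frac{1}{-2384 + \frac{88}{3}} = \frac{1}{- \frac{7064}{3}} = - \frac{3}{7064}$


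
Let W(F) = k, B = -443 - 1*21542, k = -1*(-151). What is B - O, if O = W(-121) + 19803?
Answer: -41939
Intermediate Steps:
k = 151
B = -21985 (B = -443 - 21542 = -21985)
W(F) = 151
O = 19954 (O = 151 + 19803 = 19954)
B - O = -21985 - 1*19954 = -21985 - 19954 = -41939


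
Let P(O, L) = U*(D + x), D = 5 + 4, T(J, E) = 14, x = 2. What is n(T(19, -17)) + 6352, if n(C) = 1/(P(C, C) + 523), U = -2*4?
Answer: 2763121/435 ≈ 6352.0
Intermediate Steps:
U = -8
D = 9
P(O, L) = -88 (P(O, L) = -8*(9 + 2) = -8*11 = -88)
n(C) = 1/435 (n(C) = 1/(-88 + 523) = 1/435)
n(T(19, -17)) + 6352 = 1/435 + 6352 = 2763121/435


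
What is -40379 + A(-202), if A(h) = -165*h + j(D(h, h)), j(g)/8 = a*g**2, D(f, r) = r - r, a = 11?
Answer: -7049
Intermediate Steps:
D(f, r) = 0
j(g) = 88*g**2 (j(g) = 8*(11*g**2) = 88*g**2)
A(h) = -165*h (A(h) = -165*h + 88*0**2 = -165*h + 88*0 = -165*h + 0 = -165*h)
-40379 + A(-202) = -40379 - 165*(-202) = -40379 + 33330 = -7049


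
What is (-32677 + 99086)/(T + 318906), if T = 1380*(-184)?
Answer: 66409/64986 ≈ 1.0219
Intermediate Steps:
T = -253920
(-32677 + 99086)/(T + 318906) = (-32677 + 99086)/(-253920 + 318906) = 66409/64986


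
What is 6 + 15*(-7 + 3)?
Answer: -54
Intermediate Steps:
6 + 15*(-7 + 3) = 6 + 15*(-4) = 6 - 60 = -54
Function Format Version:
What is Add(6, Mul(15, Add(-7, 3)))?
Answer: -54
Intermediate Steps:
Add(6, Mul(15, Add(-7, 3))) = Add(6, Mul(15, -4)) = Add(6, -60) = -54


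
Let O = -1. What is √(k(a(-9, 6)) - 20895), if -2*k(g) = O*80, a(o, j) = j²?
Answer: I*√20855 ≈ 144.41*I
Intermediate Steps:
k(g) = 40 (k(g) = -(-1)*80/2 = -½*(-80) = 40)
√(k(a(-9, 6)) - 20895) = √(40 - 20895) = √(-20855) = I*√20855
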